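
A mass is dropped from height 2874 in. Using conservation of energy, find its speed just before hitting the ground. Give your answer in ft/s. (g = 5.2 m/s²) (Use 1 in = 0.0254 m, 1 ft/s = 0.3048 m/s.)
Convert to SI: h = 72.9996 m
mgh = ½mv² ⇒ v = √(2gh) = √(2·5.2·72.9996) = 27.5535 m/s = 90.4 ft/s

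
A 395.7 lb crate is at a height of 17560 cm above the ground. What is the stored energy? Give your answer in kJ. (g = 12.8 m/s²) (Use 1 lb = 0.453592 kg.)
Convert to SI: m = 179.486 kg, h = 175.6 m
PE = mgh = (179.486)(12.8)(175.6) = 403428 J = 403.4 kJ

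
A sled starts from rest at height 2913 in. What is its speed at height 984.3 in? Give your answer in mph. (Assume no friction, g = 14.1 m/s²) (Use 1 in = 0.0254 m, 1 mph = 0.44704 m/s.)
Convert to SI: h₁−h₂ = 48.989 m
mgh₁ = mgh₂ + ½mv² ⇒ v = √(2g(h₁−h₂)) = √(2·14.1·48.989) = 37.1684 m/s = 83.14 mph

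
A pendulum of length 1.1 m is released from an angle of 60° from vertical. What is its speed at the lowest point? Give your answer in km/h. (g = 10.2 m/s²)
h = L(1 − cosθ) = 1.1(1 − cos60°) = 0.55 m
v = √(2gh) = √(2·10.2·0.55) = 3.34963 m/s = 12.06 km/h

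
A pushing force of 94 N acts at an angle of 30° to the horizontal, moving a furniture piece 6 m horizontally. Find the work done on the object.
W = F·d·cosθ = (94)(6)cos(30°) = 488.4 J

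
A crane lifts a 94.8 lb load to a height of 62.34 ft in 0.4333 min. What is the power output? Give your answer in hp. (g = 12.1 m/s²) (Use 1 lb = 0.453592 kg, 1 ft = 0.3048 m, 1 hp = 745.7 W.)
Convert to SI: m = 43.0005 kg, h = 19.0012 m, t = 25.998 s
P = mgh/t = (43.0005)(12.1)(19.0012)/25.998 = 380.278 W = 0.51 hp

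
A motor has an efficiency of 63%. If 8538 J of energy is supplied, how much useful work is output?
W_out = η·W_in = 0.63·8538 = 5378.94 J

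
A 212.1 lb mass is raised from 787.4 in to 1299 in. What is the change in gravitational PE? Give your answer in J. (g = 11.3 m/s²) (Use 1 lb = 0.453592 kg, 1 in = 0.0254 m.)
Convert to SI: m = 96.2069 kg, Δh = 12.9946 m
ΔPE = mgΔh = (96.2069)(11.3)(12.9946) = 14130 J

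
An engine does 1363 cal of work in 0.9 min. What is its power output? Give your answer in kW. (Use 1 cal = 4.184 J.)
Convert to SI: W = 5702.79 J, t = 54.0 s
P = W/t = 5702.79/54.0 = 105.607 W = 0.1056 kW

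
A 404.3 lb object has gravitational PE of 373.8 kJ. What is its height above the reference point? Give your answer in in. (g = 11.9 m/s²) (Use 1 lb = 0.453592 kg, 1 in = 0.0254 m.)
Convert to SI: m = 183.387 kg, PE = 373800 J
h = PE/(mg) = 373800/(183.387·11.9) = 171.287 m = 6744 in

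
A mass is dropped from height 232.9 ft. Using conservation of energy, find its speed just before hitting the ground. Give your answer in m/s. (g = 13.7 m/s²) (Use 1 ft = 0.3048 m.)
Convert to SI: h = 70.9879 m
mgh = ½mv² ⇒ v = √(2gh) = √(2·13.7·70.9879) = 44.1 m/s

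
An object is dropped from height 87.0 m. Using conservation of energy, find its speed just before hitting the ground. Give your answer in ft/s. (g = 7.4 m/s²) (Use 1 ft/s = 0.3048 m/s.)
mgh = ½mv² ⇒ v = √(2gh) = √(2·7.4·87.0) = 35.8831 m/s = 117.7 ft/s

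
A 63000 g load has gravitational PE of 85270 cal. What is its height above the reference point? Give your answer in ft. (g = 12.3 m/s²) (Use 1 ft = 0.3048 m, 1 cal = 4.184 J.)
Convert to SI: m = 63.0 kg, PE = 356770 J
h = PE/(mg) = 356770/(63.0·12.3) = 460.407 m = 1511 ft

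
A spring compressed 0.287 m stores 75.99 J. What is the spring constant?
k = 2·PE/x² = 2·75.99/(0.287)² = 1845 N/m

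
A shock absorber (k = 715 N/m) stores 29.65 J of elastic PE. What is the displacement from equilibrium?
x = √(2·PE/k) = √(2·29.65/715) = 0.288 m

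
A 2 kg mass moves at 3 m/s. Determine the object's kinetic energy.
KE = ½mv² = ½(2)(3)² = 9.0 J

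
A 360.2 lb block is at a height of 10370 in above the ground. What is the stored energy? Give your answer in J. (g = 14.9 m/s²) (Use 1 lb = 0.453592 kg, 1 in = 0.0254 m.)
Convert to SI: m = 163.384 kg, h = 263.398 m
PE = mgh = (163.384)(14.9)(263.398) = 641200 J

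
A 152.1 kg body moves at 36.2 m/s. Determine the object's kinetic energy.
KE = ½mv² = ½(152.1)(36.2)² = 99660 J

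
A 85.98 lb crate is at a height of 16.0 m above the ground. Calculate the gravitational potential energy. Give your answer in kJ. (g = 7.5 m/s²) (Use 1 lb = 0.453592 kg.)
Convert to SI: m = 38.9998 kg, h = 16.0 m
PE = mgh = (38.9998)(7.5)(16.0) = 4679.98 J = 4.68 kJ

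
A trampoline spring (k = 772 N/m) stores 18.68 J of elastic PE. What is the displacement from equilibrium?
x = √(2·PE/k) = √(2·18.68/772) = 0.22 m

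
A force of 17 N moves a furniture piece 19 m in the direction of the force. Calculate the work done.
W = F·d = (17)(19) = 323.0 J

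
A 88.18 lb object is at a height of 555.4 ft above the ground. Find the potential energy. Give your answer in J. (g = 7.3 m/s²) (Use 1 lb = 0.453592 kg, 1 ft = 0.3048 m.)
Convert to SI: m = 39.9977 kg, h = 169.286 m
PE = mgh = (39.9977)(7.3)(169.286) = 49430 J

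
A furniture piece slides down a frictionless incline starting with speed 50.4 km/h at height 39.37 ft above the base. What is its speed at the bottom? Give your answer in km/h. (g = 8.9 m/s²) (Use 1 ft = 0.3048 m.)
Convert to SI: v₀ = 14.0 m/s, h = 12.0 m
½mv₀² + mgh = ½mv² ⇒ v = √(v₀² + 2gh) = √(14.0² + 2·8.9·12.0) = 20.2386 m/s = 72.86 km/h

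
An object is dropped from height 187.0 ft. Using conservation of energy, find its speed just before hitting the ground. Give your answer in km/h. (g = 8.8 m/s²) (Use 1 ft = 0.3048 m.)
Convert to SI: h = 56.9976 m
mgh = ½mv² ⇒ v = √(2gh) = √(2·8.8·56.9976) = 31.6727 m/s = 114.0 km/h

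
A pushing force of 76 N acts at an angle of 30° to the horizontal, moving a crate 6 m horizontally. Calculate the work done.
W = F·d·cosθ = (76)(6)cos(30°) = 394.9 J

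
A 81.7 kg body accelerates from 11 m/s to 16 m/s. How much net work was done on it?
W = ΔKE = ½m(v₂² − v₁²) = ½(81.7)(16² − 11²) = 5514.75 J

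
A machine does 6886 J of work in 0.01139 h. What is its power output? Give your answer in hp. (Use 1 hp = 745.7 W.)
Convert to SI: W = 6886.0 J, t = 41.004 s
P = W/t = 6886.0/41.004 = 167.935 W = 0.2252 hp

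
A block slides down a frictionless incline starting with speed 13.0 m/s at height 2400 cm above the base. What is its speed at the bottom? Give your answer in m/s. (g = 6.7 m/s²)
Convert to SI: v₀ = 13.0 m/s, h = 24.0 m
½mv₀² + mgh = ½mv² ⇒ v = √(v₀² + 2gh) = √(13.0² + 2·6.7·24.0) = 22.15 m/s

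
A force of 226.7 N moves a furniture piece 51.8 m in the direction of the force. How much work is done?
W = F·d = (226.7)(51.8) = 11740 J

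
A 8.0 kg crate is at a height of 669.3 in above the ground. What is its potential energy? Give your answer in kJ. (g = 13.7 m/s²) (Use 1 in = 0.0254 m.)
Convert to SI: m = 8.0 kg, h = 17.0002 m
PE = mgh = (8.0)(13.7)(17.0002) = 1863.22 J = 1.863 kJ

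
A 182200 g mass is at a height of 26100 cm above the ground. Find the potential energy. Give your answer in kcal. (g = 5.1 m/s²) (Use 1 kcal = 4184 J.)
Convert to SI: m = 182.2 kg, h = 261.0 m
PE = mgh = (182.2)(5.1)(261.0) = 242526 J = 57.97 kcal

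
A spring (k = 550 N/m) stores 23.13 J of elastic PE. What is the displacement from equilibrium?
x = √(2·PE/k) = √(2·23.13/550) = 0.29 m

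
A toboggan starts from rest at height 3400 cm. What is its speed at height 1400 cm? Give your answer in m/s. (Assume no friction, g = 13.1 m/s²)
Convert to SI: h₁−h₂ = 20.0 m
mgh₁ = mgh₂ + ½mv² ⇒ v = √(2g(h₁−h₂)) = √(2·13.1·20.0) = 22.89 m/s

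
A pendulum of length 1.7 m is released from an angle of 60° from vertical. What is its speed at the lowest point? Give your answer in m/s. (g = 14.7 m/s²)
h = L(1 − cosθ) = 1.7(1 − cos60°) = 0.85 m
v = √(2gh) = √(2·14.7·0.85) = 4.999 m/s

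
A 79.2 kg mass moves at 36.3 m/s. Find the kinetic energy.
KE = ½mv² = ½(79.2)(36.3)² = 52180 J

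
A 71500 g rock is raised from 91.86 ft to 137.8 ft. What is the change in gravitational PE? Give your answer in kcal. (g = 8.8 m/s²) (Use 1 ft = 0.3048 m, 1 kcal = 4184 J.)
Convert to SI: m = 71.5 kg, Δh = 14.0025 m
ΔPE = mgΔh = (71.5)(8.8)(14.0025) = 8810.38 J = 2.106 kcal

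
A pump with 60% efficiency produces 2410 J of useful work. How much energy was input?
W_in = W_out/η = 2410/0.6 = 4017 J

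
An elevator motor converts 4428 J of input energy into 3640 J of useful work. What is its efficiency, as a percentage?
η = W_out/W_in = 3640/4428 = 82.2%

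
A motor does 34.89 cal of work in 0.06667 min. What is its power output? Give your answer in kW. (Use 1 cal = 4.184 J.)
Convert to SI: W = 145.98 J, t = 4.0002 s
P = W/t = 145.98/4.0002 = 36.4931 W = 0.03649 kW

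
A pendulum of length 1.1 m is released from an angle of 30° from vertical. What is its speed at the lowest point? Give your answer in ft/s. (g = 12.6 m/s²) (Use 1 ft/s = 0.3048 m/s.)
h = L(1 − cosθ) = 1.1(1 − cos30°) = 0.147372 m
v = √(2gh) = √(2·12.6·0.147372) = 1.92712 m/s = 6.323 ft/s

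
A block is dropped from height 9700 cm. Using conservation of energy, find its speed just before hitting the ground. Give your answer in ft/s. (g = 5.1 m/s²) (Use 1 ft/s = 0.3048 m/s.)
Convert to SI: h = 97.0 m
mgh = ½mv² ⇒ v = √(2gh) = √(2·5.1·97.0) = 31.4547 m/s = 103.2 ft/s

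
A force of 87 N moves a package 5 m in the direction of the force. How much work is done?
W = F·d = (87)(5) = 435.0 J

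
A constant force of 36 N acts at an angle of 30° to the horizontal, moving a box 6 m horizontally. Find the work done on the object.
W = F·d·cosθ = (36)(6)cos(30°) = 187.1 J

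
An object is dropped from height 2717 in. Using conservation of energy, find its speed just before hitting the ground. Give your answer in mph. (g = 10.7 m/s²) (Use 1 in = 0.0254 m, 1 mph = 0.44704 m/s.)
Convert to SI: h = 69.0118 m
mgh = ½mv² ⇒ v = √(2gh) = √(2·10.7·69.0118) = 38.4298 m/s = 85.97 mph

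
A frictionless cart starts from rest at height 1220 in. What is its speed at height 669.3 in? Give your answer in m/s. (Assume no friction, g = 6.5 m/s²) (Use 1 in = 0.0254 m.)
Convert to SI: h₁−h₂ = 13.9878 m
mgh₁ = mgh₂ + ½mv² ⇒ v = √(2g(h₁−h₂)) = √(2·6.5·13.9878) = 13.48 m/s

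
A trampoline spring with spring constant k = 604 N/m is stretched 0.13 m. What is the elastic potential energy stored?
PE = ½kx² = ½(604)(0.13)² = 5.104 J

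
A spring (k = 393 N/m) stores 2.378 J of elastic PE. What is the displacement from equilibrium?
x = √(2·PE/k) = √(2·2.378/393) = 0.11 m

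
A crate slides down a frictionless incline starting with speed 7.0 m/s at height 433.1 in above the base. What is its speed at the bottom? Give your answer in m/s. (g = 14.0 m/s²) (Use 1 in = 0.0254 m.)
Convert to SI: v₀ = 7.0 m/s, h = 11.0007 m
½mv₀² + mgh = ½mv² ⇒ v = √(v₀² + 2gh) = √(7.0² + 2·14.0·11.0007) = 18.89 m/s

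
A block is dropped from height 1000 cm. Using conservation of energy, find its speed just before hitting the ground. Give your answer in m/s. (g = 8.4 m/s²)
Convert to SI: h = 10.0 m
mgh = ½mv² ⇒ v = √(2gh) = √(2·8.4·10.0) = 12.96 m/s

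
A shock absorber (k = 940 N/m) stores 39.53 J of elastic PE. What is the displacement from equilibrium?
x = √(2·PE/k) = √(2·39.53/940) = 0.29 m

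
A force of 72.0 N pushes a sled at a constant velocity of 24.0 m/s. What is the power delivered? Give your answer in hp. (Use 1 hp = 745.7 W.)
P = Fv = (72.0)(24.0) = 1728.0 W = 2.317 hp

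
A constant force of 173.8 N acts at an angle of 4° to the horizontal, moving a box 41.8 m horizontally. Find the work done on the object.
W = F·d·cosθ = (173.8)(41.8)cos(4°) = 7247 J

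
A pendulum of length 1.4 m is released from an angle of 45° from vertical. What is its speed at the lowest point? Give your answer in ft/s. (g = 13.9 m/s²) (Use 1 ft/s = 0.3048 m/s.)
h = L(1 − cosθ) = 1.4(1 − cos45°) = 0.410051 m
v = √(2gh) = √(2·13.9·0.410051) = 3.3763 m/s = 11.08 ft/s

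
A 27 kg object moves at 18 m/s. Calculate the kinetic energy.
KE = ½mv² = ½(27)(18)² = 4374.0 J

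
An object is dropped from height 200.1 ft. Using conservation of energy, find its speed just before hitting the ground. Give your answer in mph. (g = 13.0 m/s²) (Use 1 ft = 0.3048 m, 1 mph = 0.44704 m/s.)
Convert to SI: h = 60.9905 m
mgh = ½mv² ⇒ v = √(2gh) = √(2·13.0·60.9905) = 39.8215 m/s = 89.08 mph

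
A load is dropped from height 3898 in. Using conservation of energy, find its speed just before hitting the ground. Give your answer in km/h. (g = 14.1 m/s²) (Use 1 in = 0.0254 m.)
Convert to SI: h = 99.0092 m
mgh = ½mv² ⇒ v = √(2gh) = √(2·14.1·99.0092) = 52.8399 m/s = 190.2 km/h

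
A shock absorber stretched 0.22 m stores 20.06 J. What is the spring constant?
k = 2·PE/x² = 2·20.06/(0.22)² = 828.9 N/m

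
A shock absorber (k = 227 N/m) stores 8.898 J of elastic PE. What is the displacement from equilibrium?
x = √(2·PE/k) = √(2·8.898/227) = 0.28 m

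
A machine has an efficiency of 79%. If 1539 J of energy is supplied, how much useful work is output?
W_out = η·W_in = 0.79·1539 = 1215.81 J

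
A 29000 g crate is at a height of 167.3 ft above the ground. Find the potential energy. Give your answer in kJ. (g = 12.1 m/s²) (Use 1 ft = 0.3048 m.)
Convert to SI: m = 29.0 kg, h = 50.993 m
PE = mgh = (29.0)(12.1)(50.993) = 17893.5 J = 17.89 kJ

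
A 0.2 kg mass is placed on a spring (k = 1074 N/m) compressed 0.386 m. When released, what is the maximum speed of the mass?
½kx² = ½mv² ⇒ v = x√(k/m) = (0.386)√(1074/0.2) = 28.29 m/s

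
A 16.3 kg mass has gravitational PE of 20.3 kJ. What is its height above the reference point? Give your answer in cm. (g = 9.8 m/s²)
Convert to SI: m = 16.3 kg, PE = 20300.0 J
h = PE/(mg) = 20300.0/(16.3·9.8) = 127.082 m = 12710 cm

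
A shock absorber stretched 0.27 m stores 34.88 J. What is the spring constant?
k = 2·PE/x² = 2·34.88/(0.27)² = 956.9 N/m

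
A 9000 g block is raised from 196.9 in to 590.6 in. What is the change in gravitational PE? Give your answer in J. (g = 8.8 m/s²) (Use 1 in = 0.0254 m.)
Convert to SI: m = 9.0 kg, Δh = 9.99998 m
ΔPE = mgΔh = (9.0)(8.8)(9.99998) = 792.0 J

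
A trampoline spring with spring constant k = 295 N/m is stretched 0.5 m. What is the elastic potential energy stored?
PE = ½kx² = ½(295)(0.5)² = 36.88 J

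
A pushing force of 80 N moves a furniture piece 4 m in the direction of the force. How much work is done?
W = F·d = (80)(4) = 320.0 J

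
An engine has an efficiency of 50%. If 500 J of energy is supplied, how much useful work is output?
W_out = η·W_in = 0.5·500 = 250.0 J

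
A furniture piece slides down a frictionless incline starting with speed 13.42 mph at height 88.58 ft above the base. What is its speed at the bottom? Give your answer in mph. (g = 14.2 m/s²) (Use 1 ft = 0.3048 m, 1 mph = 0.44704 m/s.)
Convert to SI: v₀ = 5.99928 m/s, h = 26.9992 m
½mv₀² + mgh = ½mv² ⇒ v = √(v₀² + 2gh) = √(5.99928² + 2·14.2·26.9992) = 28.3332 m/s = 63.38 mph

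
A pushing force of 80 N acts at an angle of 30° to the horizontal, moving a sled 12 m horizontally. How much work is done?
W = F·d·cosθ = (80)(12)cos(30°) = 831.4 J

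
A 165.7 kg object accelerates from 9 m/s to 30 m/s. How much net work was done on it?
W = ΔKE = ½m(v₂² − v₁²) = ½(165.7)(30² − 9²) = 67854.15 J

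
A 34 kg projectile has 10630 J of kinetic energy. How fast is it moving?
v = √(2·KE/m) = √(2·10630/34) = 25.01 m/s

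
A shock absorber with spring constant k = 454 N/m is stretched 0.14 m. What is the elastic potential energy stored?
PE = ½kx² = ½(454)(0.14)² = 4.449 J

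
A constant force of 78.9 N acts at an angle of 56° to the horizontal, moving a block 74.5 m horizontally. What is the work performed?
W = F·d·cosθ = (78.9)(74.5)cos(56°) = 3287 J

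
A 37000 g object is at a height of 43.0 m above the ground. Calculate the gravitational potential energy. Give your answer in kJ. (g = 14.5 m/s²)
Convert to SI: m = 37.0 kg, h = 43.0 m
PE = mgh = (37.0)(14.5)(43.0) = 23069.5 J = 23.07 kJ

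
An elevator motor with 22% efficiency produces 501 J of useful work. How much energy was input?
W_in = W_out/η = 501/0.22 = 2277 J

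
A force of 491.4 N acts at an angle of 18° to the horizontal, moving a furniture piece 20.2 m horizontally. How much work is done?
W = F·d·cosθ = (491.4)(20.2)cos(18°) = 9440 J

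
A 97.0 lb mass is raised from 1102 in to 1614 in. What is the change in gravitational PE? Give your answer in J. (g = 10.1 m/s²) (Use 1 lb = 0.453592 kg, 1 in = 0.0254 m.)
Convert to SI: m = 43.9984 kg, Δh = 13.0048 m
ΔPE = mgΔh = (43.9984)(10.1)(13.0048) = 5779 J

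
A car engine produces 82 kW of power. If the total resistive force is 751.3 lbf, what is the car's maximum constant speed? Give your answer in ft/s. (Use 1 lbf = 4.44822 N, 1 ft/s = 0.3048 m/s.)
Convert to SI: F = 3341.95 N
P = Fv ⇒ v = P/F = 82000 W/3341.95 N = 24.5366 m/s = 80.5 ft/s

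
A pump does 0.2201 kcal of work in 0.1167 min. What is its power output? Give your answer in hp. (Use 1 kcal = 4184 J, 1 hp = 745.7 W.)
Convert to SI: W = 920.898 J, t = 7.002 s
P = W/t = 920.898/7.002 = 131.519 W = 0.1764 hp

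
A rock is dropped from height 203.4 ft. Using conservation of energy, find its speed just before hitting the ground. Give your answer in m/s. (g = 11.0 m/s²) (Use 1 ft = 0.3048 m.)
Convert to SI: h = 61.9963 m
mgh = ½mv² ⇒ v = √(2gh) = √(2·11.0·61.9963) = 36.93 m/s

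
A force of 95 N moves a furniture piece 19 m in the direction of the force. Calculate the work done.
W = F·d = (95)(19) = 1805 J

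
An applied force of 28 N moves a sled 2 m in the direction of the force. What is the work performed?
W = F·d = (28)(2) = 56.0 J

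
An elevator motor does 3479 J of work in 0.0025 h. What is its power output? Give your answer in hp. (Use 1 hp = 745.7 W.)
Convert to SI: W = 3479.0 J, t = 9.0 s
P = W/t = 3479.0/9.0 = 386.556 W = 0.5184 hp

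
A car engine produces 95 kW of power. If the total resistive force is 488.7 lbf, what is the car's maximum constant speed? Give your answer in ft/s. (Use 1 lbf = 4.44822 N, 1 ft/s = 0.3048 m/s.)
Convert to SI: F = 2173.85 N
P = Fv ⇒ v = P/F = 95000 W/2173.85 N = 43.7014 m/s = 143.4 ft/s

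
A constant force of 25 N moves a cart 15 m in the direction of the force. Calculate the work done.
W = F·d = (25)(15) = 375.0 J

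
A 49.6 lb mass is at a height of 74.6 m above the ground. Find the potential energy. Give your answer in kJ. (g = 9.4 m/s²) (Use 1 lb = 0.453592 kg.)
Convert to SI: m = 22.4982 kg, h = 74.6 m
PE = mgh = (22.4982)(9.4)(74.6) = 15776.6 J = 15.78 kJ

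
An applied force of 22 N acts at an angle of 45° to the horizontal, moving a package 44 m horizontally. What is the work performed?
W = F·d·cosθ = (22)(44)cos(45°) = 684.5 J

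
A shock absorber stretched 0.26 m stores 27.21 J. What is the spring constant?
k = 2·PE/x² = 2·27.21/(0.26)² = 805.0 N/m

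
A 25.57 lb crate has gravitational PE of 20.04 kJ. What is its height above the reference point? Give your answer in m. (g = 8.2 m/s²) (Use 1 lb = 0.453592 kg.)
Convert to SI: m = 11.5983 kg, PE = 20040.0 J
h = PE/(mg) = 20040.0/(11.5983·8.2) = 210.7 m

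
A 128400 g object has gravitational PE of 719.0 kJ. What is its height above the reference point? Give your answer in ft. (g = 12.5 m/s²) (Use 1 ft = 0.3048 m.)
Convert to SI: m = 128.4 kg, PE = 719000 J
h = PE/(mg) = 719000/(128.4·12.5) = 447.975 m = 1470 ft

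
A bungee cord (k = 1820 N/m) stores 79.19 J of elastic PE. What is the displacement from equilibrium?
x = √(2·PE/k) = √(2·79.19/1820) = 0.295 m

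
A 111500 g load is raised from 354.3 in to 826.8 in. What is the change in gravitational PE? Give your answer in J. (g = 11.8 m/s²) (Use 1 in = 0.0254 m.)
Convert to SI: m = 111.5 kg, Δh = 12.0015 m
ΔPE = mgΔh = (111.5)(11.8)(12.0015) = 15790 J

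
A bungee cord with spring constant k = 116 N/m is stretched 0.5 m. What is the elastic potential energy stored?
PE = ½kx² = ½(116)(0.5)² = 14.5 J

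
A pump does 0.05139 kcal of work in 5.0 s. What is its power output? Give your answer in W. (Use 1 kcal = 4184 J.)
Convert to SI: W = 215.016 J, t = 5.0 s
P = W/t = 215.016/5.0 = 43.0 W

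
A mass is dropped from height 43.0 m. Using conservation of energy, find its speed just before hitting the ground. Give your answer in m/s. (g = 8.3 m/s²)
mgh = ½mv² ⇒ v = √(2gh) = √(2·8.3·43.0) = 26.72 m/s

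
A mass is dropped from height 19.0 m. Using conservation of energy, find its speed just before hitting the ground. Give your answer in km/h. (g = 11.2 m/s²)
mgh = ½mv² ⇒ v = √(2gh) = √(2·11.2·19.0) = 20.6301 m/s = 74.27 km/h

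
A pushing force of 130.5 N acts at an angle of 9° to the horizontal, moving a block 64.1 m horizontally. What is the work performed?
W = F·d·cosθ = (130.5)(64.1)cos(9°) = 8262 J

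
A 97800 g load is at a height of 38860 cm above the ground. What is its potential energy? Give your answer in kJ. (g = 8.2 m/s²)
Convert to SI: m = 97.8 kg, h = 388.6 m
PE = mgh = (97.8)(8.2)(388.6) = 311642 J = 311.6 kJ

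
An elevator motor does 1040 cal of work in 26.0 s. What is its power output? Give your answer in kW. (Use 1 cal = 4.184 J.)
Convert to SI: W = 4351.36 J, t = 26.0 s
P = W/t = 4351.36/26.0 = 167.36 W = 0.1674 kW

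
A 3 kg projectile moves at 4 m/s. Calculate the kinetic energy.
KE = ½mv² = ½(3)(4)² = 24.0 J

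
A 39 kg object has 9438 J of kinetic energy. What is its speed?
v = √(2·KE/m) = √(2·9438/39) = 22.0 m/s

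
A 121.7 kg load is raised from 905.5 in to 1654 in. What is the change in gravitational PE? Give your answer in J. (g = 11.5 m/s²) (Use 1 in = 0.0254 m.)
Convert to SI: m = 121.7 kg, Δh = 19.0119 m
ΔPE = mgΔh = (121.7)(11.5)(19.0119) = 26610 J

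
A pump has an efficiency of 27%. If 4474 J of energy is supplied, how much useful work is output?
W_out = η·W_in = 0.27·4474 = 1207.98 J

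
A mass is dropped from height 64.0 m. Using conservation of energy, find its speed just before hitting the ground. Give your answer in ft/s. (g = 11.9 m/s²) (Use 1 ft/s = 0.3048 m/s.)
mgh = ½mv² ⇒ v = √(2gh) = √(2·11.9·64.0) = 39.0282 m/s = 128.0 ft/s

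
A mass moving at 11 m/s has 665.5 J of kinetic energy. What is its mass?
m = 2·KE/v² = 2·665.5/(11)² = 11.0 kg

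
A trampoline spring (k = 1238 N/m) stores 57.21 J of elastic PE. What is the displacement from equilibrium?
x = √(2·PE/k) = √(2·57.21/1238) = 0.304 m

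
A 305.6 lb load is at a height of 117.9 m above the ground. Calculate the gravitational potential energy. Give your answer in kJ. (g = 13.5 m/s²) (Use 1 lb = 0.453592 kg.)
Convert to SI: m = 138.618 kg, h = 117.9 m
PE = mgh = (138.618)(13.5)(117.9) = 220631 J = 220.6 kJ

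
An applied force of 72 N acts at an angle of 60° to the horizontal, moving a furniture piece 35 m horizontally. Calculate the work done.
W = F·d·cosθ = (72)(35)cos(60°) = 1260 J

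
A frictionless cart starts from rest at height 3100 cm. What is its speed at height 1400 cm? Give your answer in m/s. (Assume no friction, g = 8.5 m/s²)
Convert to SI: h₁−h₂ = 17.0 m
mgh₁ = mgh₂ + ½mv² ⇒ v = √(2g(h₁−h₂)) = √(2·8.5·17.0) = 17.0 m/s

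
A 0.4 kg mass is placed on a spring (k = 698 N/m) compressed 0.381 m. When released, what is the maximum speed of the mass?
½kx² = ½mv² ⇒ v = x√(k/m) = (0.381)√(698/0.4) = 15.92 m/s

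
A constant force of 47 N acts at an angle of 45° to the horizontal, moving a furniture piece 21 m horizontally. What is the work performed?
W = F·d·cosθ = (47)(21)cos(45°) = 697.9 J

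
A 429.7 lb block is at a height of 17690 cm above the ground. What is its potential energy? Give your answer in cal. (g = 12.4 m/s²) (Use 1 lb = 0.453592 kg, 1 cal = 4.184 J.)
Convert to SI: m = 194.908 kg, h = 176.9 m
PE = mgh = (194.908)(12.4)(176.9) = 427543 J = 102200 cal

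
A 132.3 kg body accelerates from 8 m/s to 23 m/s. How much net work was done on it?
W = ΔKE = ½m(v₂² − v₁²) = ½(132.3)(23² − 8²) = 30759.75 J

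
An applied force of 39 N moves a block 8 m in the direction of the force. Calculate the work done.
W = F·d = (39)(8) = 312.0 J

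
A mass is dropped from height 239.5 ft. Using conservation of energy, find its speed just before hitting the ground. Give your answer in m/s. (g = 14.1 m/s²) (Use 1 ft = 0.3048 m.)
Convert to SI: h = 72.9996 m
mgh = ½mv² ⇒ v = √(2gh) = √(2·14.1·72.9996) = 45.37 m/s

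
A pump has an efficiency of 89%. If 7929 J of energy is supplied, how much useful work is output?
W_out = η·W_in = 0.89·7929 = 7056.81 J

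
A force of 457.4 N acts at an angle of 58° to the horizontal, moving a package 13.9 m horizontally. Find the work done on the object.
W = F·d·cosθ = (457.4)(13.9)cos(58°) = 3369 J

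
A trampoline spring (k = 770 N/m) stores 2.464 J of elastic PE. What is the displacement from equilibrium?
x = √(2·PE/k) = √(2·2.464/770) = 0.08 m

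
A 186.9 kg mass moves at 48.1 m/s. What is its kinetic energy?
KE = ½mv² = ½(186.9)(48.1)² = 216200 J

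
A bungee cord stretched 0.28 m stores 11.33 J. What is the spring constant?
k = 2·PE/x² = 2·11.33/(0.28)² = 289.0 N/m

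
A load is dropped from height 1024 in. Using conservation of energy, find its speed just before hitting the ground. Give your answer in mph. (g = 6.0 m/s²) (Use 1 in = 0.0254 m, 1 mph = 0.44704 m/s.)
Convert to SI: h = 26.0096 m
mgh = ½mv² ⇒ v = √(2gh) = √(2·6.0·26.0096) = 17.6668 m/s = 39.52 mph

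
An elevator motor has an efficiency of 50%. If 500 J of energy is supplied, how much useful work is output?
W_out = η·W_in = 0.5·500 = 250.0 J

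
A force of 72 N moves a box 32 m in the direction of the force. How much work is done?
W = F·d = (72)(32) = 2304 J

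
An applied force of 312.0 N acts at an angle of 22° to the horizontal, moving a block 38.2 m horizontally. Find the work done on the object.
W = F·d·cosθ = (312.0)(38.2)cos(22°) = 11050 J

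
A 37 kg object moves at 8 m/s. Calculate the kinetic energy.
KE = ½mv² = ½(37)(8)² = 1184.0 J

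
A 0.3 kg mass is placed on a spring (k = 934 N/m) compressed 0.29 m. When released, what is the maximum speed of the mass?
½kx² = ½mv² ⇒ v = x√(k/m) = (0.29)√(934/0.3) = 16.18 m/s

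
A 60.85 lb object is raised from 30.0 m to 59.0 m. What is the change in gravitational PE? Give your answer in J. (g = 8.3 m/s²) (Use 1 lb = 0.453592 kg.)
Convert to SI: m = 27.6011 kg, Δh = 29.0 m
ΔPE = mgΔh = (27.6011)(8.3)(29.0) = 6644 J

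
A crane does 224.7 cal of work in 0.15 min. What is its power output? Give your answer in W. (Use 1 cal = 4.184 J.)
Convert to SI: W = 940.145 J, t = 9.0 s
P = W/t = 940.145/9.0 = 104.5 W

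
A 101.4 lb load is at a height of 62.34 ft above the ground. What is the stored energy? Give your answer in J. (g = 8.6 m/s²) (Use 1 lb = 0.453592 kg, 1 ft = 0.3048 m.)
Convert to SI: m = 45.9942 kg, h = 19.0012 m
PE = mgh = (45.9942)(8.6)(19.0012) = 7516 J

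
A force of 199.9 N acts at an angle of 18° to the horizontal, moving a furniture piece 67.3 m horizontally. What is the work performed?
W = F·d·cosθ = (199.9)(67.3)cos(18°) = 12790 J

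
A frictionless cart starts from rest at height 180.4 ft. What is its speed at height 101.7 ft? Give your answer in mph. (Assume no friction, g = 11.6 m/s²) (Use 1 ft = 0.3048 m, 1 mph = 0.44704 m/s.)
Convert to SI: h₁−h₂ = 23.9878 m
mgh₁ = mgh₂ + ½mv² ⇒ v = √(2g(h₁−h₂)) = √(2·11.6·23.9878) = 23.5906 m/s = 52.77 mph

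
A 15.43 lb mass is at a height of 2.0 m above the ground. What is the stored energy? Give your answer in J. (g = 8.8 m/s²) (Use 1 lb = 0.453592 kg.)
Convert to SI: m = 6.99892 kg, h = 2.0 m
PE = mgh = (6.99892)(8.8)(2.0) = 123.2 J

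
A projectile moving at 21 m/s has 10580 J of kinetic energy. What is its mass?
m = 2·KE/v² = 2·10580/(21)² = 47.98 kg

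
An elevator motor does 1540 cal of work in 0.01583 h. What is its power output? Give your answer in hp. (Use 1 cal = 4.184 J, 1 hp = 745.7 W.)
Convert to SI: W = 6443.36 J, t = 56.988 s
P = W/t = 6443.36/56.988 = 113.065 W = 0.1516 hp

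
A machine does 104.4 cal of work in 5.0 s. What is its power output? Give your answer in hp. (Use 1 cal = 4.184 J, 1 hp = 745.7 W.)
Convert to SI: W = 436.81 J, t = 5.0 s
P = W/t = 436.81/5.0 = 87.3619 W = 0.1172 hp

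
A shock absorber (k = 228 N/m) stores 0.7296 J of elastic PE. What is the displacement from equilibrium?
x = √(2·PE/k) = √(2·0.7296/228) = 0.08 m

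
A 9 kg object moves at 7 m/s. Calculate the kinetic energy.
KE = ½mv² = ½(9)(7)² = 220.5 J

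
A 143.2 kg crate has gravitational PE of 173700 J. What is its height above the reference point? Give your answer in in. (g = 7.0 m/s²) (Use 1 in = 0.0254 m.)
h = PE/(mg) = 173700/(143.2·7.0) = 173.284 m = 6822 in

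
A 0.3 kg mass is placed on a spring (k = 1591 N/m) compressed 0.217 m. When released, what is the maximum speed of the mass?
½kx² = ½mv² ⇒ v = x√(k/m) = (0.217)√(1591/0.3) = 15.8 m/s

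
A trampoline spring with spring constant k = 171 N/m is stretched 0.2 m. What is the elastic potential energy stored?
PE = ½kx² = ½(171)(0.2)² = 3.42 J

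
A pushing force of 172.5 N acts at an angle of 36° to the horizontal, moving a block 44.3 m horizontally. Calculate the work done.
W = F·d·cosθ = (172.5)(44.3)cos(36°) = 6182 J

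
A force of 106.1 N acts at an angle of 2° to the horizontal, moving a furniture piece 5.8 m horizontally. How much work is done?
W = F·d·cosθ = (106.1)(5.8)cos(2°) = 615.0 J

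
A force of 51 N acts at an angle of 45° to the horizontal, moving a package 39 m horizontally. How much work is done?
W = F·d·cosθ = (51)(39)cos(45°) = 1406 J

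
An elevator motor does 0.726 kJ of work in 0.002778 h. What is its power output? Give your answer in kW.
Convert to SI: W = 726.0 J, t = 10.0008 s
P = W/t = 726.0/10.0008 = 72.5942 W = 0.07259 kW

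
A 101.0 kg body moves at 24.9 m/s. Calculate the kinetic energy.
KE = ½mv² = ½(101.0)(24.9)² = 31310 J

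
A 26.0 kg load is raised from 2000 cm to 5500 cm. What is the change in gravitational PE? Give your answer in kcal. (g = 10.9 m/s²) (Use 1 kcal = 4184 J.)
Convert to SI: m = 26.0 kg, Δh = 35.0 m
ΔPE = mgΔh = (26.0)(10.9)(35.0) = 9919.0 J = 2.371 kcal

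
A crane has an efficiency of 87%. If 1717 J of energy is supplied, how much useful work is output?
W_out = η·W_in = 0.87·1717 = 1493.79 J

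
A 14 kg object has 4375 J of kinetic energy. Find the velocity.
v = √(2·KE/m) = √(2·4375/14) = 25.0 m/s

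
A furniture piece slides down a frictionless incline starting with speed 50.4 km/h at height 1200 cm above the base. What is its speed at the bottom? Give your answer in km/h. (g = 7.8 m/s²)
Convert to SI: v₀ = 14.0 m/s, h = 12.0 m
½mv₀² + mgh = ½mv² ⇒ v = √(v₀² + 2gh) = √(14.0² + 2·7.8·12.0) = 19.5755 m/s = 70.47 km/h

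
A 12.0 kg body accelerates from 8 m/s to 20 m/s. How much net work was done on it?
W = ΔKE = ½m(v₂² − v₁²) = ½(12.0)(20² − 8²) = 2016.0 J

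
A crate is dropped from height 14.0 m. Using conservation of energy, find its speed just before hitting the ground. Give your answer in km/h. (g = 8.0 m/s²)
mgh = ½mv² ⇒ v = √(2gh) = √(2·8.0·14.0) = 14.9666 m/s = 53.88 km/h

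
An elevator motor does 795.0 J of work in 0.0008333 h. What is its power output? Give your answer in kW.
Convert to SI: W = 795.0 J, t = 2.99988 s
P = W/t = 795.0/2.99988 = 265.011 W = 0.265 kW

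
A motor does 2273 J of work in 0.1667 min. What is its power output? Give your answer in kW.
Convert to SI: W = 2273.0 J, t = 10.002 s
P = W/t = 2273.0/10.002 = 227.255 W = 0.2273 kW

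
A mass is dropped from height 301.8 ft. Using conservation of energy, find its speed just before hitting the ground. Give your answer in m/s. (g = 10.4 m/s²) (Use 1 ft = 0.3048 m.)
Convert to SI: h = 91.9886 m
mgh = ½mv² ⇒ v = √(2gh) = √(2·10.4·91.9886) = 43.74 m/s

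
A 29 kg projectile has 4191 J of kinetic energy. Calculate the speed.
v = √(2·KE/m) = √(2·4191/29) = 17.0 m/s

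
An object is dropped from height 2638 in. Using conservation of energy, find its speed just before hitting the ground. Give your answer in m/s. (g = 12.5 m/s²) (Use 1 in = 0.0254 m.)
Convert to SI: h = 67.0052 m
mgh = ½mv² ⇒ v = √(2gh) = √(2·12.5·67.0052) = 40.93 m/s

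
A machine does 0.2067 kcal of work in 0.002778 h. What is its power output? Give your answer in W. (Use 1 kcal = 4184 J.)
Convert to SI: W = 864.833 J, t = 10.0008 s
P = W/t = 864.833/10.0008 = 86.48 W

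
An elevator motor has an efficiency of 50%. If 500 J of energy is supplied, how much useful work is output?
W_out = η·W_in = 0.5·500 = 250.0 J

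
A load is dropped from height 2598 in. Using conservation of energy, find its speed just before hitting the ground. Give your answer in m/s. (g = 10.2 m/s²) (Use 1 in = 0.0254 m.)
Convert to SI: h = 65.9892 m
mgh = ½mv² ⇒ v = √(2gh) = √(2·10.2·65.9892) = 36.69 m/s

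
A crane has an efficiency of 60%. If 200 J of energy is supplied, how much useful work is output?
W_out = η·W_in = 0.6·200 = 120.0 J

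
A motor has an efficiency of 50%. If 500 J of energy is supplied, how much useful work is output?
W_out = η·W_in = 0.5·500 = 250.0 J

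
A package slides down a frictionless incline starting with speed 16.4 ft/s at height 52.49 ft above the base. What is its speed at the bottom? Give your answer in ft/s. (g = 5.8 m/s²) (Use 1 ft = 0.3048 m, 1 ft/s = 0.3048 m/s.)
Convert to SI: v₀ = 4.99872 m/s, h = 15.999 m
½mv₀² + mgh = ½mv² ⇒ v = √(v₀² + 2gh) = √(4.99872² + 2·5.8·15.999) = 14.5112 m/s = 47.61 ft/s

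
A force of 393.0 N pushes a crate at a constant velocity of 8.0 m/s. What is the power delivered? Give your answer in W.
P = Fv = (393.0)(8.0) = 3144 W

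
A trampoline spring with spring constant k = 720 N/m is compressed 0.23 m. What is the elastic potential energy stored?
PE = ½kx² = ½(720)(0.23)² = 19.04 J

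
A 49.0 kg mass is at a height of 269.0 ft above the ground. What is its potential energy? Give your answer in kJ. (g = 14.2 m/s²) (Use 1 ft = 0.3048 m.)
Convert to SI: m = 49.0 kg, h = 81.9912 m
PE = mgh = (49.0)(14.2)(81.9912) = 57049.5 J = 57.05 kJ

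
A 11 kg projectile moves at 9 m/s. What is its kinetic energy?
KE = ½mv² = ½(11)(9)² = 445.5 J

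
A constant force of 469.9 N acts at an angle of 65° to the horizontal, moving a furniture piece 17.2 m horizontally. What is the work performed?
W = F·d·cosθ = (469.9)(17.2)cos(65°) = 3416 J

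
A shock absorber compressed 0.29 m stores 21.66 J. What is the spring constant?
k = 2·PE/x² = 2·21.66/(0.29)² = 515.1 N/m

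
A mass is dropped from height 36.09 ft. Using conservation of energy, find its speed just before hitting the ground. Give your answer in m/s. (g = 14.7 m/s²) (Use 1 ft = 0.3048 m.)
Convert to SI: h = 11.0002 m
mgh = ½mv² ⇒ v = √(2gh) = √(2·14.7·11.0002) = 17.98 m/s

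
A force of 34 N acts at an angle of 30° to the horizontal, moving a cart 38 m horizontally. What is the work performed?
W = F·d·cosθ = (34)(38)cos(30°) = 1119 J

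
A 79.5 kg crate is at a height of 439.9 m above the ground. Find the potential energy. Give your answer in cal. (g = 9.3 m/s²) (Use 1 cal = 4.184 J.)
PE = mgh = (79.5)(9.3)(439.9) = 325240 J = 77730 cal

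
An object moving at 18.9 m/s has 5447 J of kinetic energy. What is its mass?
m = 2·KE/v² = 2·5447/(18.9)² = 30.5 kg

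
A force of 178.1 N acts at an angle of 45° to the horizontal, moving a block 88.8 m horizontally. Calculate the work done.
W = F·d·cosθ = (178.1)(88.8)cos(45°) = 11180 J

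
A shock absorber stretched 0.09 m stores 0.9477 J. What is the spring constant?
k = 2·PE/x² = 2·0.9477/(0.09)² = 234.0 N/m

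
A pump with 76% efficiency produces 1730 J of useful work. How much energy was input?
W_in = W_out/η = 1730/0.76 = 2276 J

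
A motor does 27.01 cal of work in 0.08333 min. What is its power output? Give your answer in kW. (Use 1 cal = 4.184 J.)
Convert to SI: W = 113.01 J, t = 4.9998 s
P = W/t = 113.01/4.9998 = 22.6029 W = 0.0226 kW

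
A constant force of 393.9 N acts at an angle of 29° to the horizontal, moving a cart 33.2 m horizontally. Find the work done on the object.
W = F·d·cosθ = (393.9)(33.2)cos(29°) = 11440 J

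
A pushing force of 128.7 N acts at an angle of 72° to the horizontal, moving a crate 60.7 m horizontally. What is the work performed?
W = F·d·cosθ = (128.7)(60.7)cos(72°) = 2414 J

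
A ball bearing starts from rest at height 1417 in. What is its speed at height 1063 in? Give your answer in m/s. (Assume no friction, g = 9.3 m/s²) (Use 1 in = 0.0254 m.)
Convert to SI: h₁−h₂ = 8.9916 m
mgh₁ = mgh₂ + ½mv² ⇒ v = √(2g(h₁−h₂)) = √(2·9.3·8.9916) = 12.93 m/s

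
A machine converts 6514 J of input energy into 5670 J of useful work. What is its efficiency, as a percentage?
η = W_out/W_in = 5670/6514 = 87.04%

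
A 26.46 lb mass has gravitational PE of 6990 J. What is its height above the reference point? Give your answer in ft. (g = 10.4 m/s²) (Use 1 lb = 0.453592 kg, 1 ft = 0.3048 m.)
Convert to SI: m = 12.002 kg, PE = 6990.0 J
h = PE/(mg) = 6990.0/(12.002·10.4) = 56.0001 m = 183.7 ft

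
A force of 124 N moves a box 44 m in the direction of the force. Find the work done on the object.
W = F·d = (124)(44) = 5456 J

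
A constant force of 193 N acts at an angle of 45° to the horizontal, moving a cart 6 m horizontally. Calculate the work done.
W = F·d·cosθ = (193)(6)cos(45°) = 818.8 J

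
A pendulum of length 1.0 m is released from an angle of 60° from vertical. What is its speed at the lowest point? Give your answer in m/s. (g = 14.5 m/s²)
h = L(1 − cosθ) = 1.0(1 − cos60°) = 0.5 m
v = √(2gh) = √(2·14.5·0.5) = 3.808 m/s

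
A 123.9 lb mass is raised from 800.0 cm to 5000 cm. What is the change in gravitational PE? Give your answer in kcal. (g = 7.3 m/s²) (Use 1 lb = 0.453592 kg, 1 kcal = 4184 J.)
Convert to SI: m = 56.2 kg, Δh = 42.0 m
ΔPE = mgΔh = (56.2)(7.3)(42.0) = 17230.9 J = 4.118 kcal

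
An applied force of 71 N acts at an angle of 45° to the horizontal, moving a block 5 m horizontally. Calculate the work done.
W = F·d·cosθ = (71)(5)cos(45°) = 251.0 J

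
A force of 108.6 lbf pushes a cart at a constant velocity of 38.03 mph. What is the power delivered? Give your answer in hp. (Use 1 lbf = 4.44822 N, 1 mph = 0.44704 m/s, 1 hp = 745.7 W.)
Convert to SI: F = 483.077 N, v = 17.0009 m/s
P = Fv = (483.077)(17.0009) = 8212.75 W = 11.01 hp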